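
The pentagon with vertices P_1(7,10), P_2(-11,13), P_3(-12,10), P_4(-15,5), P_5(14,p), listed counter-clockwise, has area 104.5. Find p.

9

Write out the shoelace sum; only the two edges meeting at P_5 involve p:
2·Area = [((-15)·p − 14·5) + (14·10 − 7·p)] + 337
       = -22·p + 407 = 209
⇒ p = 9.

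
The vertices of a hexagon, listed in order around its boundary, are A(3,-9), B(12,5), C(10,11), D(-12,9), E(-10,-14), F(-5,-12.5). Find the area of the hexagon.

411.25

A→B: (3)(5) − (12)(-9) = 123
B→C: (12)(11) − (10)(5) = 82
C→D: (10)(9) − (-12)(11) = 222
D→E: (-12)(-14) − (-10)(9) = 258
E→F: (-10)(-12.5) − (-5)(-14) = 55
F→A: (-5)(-9) − (3)(-12.5) = 82.5
Σ = 822.5
Area = |Σ|/2 = 411.25.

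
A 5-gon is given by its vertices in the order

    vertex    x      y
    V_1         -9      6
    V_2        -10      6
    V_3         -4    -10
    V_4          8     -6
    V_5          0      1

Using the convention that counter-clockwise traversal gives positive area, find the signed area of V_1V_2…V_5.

V_1→V_2: (-9)(6) − (-10)(6) = 6
V_2→V_3: (-10)(-10) − (-4)(6) = 124
V_3→V_4: (-4)(-6) − (8)(-10) = 104
V_4→V_5: (8)(1) − (0)(-6) = 8
V_5→V_1: (0)(6) − (-9)(1) = 9
Σ = 251
Signed area = Σ/2 = 125.5 (positive ⇒ counter-clockwise traversal).

125.5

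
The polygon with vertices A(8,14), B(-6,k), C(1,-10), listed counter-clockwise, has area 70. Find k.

-14

Write out the shoelace sum; only the two edges meeting at B involve k:
2·Area = [(8·k − (-6)·14) + ((-6)·(-10) − 1·k)] + 94
       = 7·k + 238 = 140
⇒ k = -14.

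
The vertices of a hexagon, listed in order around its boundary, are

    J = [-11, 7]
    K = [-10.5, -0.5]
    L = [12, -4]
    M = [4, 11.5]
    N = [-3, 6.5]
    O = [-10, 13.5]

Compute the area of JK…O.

J→K: (-11)(-0.5) − (-10.5)(7) = 79
K→L: (-10.5)(-4) − (12)(-0.5) = 48
L→M: (12)(11.5) − (4)(-4) = 154
M→N: (4)(6.5) − (-3)(11.5) = 60.5
N→O: (-3)(13.5) − (-10)(6.5) = 24.5
O→J: (-10)(7) − (-11)(13.5) = 78.5
Σ = 444.5
Area = |Σ|/2 = 222.25.

222.25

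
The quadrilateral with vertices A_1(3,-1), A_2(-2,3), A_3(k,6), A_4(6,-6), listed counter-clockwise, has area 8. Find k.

Write out the shoelace sum; only the two edges meeting at A_3 involve k:
2·Area = [((-2)·6 − k·3) + (k·(-6) − 6·6)] + 19
       = -9·k + -29 = 16
⇒ k = -5.

-5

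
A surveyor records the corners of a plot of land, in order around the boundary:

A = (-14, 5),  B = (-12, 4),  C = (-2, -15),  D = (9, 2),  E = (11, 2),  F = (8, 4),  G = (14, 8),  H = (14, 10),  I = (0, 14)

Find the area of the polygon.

Apply the shoelace (surveyor's) formula: 2A = Σ (x_i·y_{i+1} − x_{i+1}·y_i), indices taken mod 9.
Σ = (4) + (188) + (131) + (-4) + (28) + (8) + (28) + (196) + (196) = 775
Area = |Σ|/2 = 387.5.

387.5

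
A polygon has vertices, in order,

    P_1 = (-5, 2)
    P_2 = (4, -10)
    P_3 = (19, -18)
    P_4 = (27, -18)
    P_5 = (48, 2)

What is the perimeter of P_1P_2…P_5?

122

|P_1P_2| = √((9)² + (-12)²) = √225 = 15
|P_2P_3| = √((15)² + (-8)²) = √289 = 17
|P_3P_4| = √((8)² + (0)²) = √64 = 8
|P_4P_5| = √((21)² + (20)²) = √841 = 29
|P_5P_1| = √((-53)² + (0)²) = √2809 = 53
Perimeter = 15 + 17 + 8 + 29 + 53 = 122.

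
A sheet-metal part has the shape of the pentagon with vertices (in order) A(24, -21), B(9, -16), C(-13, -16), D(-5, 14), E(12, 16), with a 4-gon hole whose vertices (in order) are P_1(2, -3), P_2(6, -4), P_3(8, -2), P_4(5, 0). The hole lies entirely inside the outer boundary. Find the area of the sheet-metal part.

Outer boundary:
Σ = (-195) + (-352) + (-262) + (-248) + (-636) = -1693
Area = |Σ|/2 = 846.5.
Hole:
Apply Gauss's area formula: 2A = Σ (x_i·y_{i+1} − x_{i+1}·y_i), indices taken mod 4.
Σ = (10) + (20) + (10) + (-15) = 25
Area = |Σ|/2 = 12.5.
Net area = 846.5 − 12.5 = 834.

834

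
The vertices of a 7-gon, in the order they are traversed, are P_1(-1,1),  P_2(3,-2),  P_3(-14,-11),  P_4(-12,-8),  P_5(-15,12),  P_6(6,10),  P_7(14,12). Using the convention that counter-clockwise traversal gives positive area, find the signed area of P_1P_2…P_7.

-305

Σ = (-1) + (-61) + (-20) + (-264) + (-222) + (-68) + (26) = -610
Signed area = Σ/2 = -305 (negative ⇒ clockwise traversal).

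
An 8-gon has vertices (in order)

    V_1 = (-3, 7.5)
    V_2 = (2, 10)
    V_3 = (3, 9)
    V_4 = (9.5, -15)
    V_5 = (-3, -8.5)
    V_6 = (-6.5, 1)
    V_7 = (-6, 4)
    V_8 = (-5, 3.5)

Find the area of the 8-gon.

209.75

Apply the surveyor's formula: 2A = Σ (x_i·y_{i+1} − x_{i+1}·y_i), indices taken mod 8.
V_1→V_2: (-3)(10) − (2)(7.5) = -45
V_2→V_3: (2)(9) − (3)(10) = -12
V_3→V_4: (3)(-15) − (9.5)(9) = -130.5
V_4→V_5: (9.5)(-8.5) − (-3)(-15) = -125.75
V_5→V_6: (-3)(1) − (-6.5)(-8.5) = -58.25
V_6→V_7: (-6.5)(4) − (-6)(1) = -20
V_7→V_8: (-6)(3.5) − (-5)(4) = -1
V_8→V_1: (-5)(7.5) − (-3)(3.5) = -27
Σ = -419.5
Area = |Σ|/2 = 209.75.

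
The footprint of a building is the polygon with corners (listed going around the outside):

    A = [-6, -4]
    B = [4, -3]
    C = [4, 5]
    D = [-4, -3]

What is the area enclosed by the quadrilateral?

Apply Gauss's area formula: 2A = Σ (x_i·y_{i+1} − x_{i+1}·y_i), indices taken mod 4.
Σ = (34) + (32) + (8) + (-2) = 72
Area = |Σ|/2 = 36.

36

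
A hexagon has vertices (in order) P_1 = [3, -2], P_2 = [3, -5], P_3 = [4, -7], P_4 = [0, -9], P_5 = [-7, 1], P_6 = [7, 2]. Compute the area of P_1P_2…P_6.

75

Apply the shoelace (surveyor's) formula: 2A = Σ (x_i·y_{i+1} − x_{i+1}·y_i), indices taken mod 6.
Σ = (-9) + (-1) + (-36) + (-63) + (-21) + (-20) = -150
Area = |Σ|/2 = 75.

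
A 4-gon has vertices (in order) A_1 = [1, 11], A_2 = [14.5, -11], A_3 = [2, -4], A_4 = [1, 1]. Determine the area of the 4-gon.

Apply Gauss's area formula: 2A = Σ (x_i·y_{i+1} − x_{i+1}·y_i), indices taken mod 4.
Σ = (-170.5) + (-36) + (6) + (10) = -190.5
Area = |Σ|/2 = 95.25.

95.25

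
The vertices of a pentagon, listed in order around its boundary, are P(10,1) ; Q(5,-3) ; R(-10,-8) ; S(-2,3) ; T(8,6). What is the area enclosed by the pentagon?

Apply the shoelace formula: 2A = Σ (x_i·y_{i+1} − x_{i+1}·y_i), indices taken mod 5.
Σ = (-35) + (-70) + (-46) + (-36) + (-52) = -239
Area = |Σ|/2 = 119.5.

119.5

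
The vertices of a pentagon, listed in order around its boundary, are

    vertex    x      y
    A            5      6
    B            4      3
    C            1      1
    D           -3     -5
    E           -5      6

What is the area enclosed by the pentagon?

56.5

Apply the surveyor's formula: 2A = Σ (x_i·y_{i+1} − x_{i+1}·y_i), indices taken mod 5.
Cross-terms: -9, 1, -2, -43, -60  ⇒  Σ = -113
Area = |Σ|/2 = 56.5.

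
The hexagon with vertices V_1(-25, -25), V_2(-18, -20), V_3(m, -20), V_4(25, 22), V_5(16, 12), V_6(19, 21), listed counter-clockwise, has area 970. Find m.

22

The doubled signed area Σ (x_i y_{i+1} − x_{i+1} y_i) is linear in m.
With m=0 it equals 1016; the coefficient of m is 42 (from the two edges through V_3).
So 42·m + 1016 = 2·970 = 1940 ⇒ m = 22.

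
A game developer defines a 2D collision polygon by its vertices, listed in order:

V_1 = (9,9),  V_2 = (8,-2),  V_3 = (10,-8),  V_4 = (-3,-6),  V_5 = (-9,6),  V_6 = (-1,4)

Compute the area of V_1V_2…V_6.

182.5

Apply the surveyor's formula: 2A = Σ (x_i·y_{i+1} − x_{i+1}·y_i), indices taken mod 6.
Σ = (-90) + (-44) + (-84) + (-72) + (-30) + (-45) = -365
Area = |Σ|/2 = 182.5.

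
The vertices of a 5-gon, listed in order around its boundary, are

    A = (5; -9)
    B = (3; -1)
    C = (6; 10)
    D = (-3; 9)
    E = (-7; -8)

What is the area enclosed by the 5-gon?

Apply the surveyor's formula: 2A = Σ (x_i·y_{i+1} − x_{i+1}·y_i), indices taken mod 5.
Cross-terms: 22, 36, 84, 87, 103  ⇒  Σ = 332
Area = |Σ|/2 = 166.

166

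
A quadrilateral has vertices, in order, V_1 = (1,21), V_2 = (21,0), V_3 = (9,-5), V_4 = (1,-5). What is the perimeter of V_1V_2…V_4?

76

|V_1V_2| = √((20)² + (-21)²) = √841 = 29
|V_2V_3| = √((-12)² + (-5)²) = √169 = 13
|V_3V_4| = √((-8)² + (0)²) = √64 = 8
|V_4V_1| = √((0)² + (26)²) = √676 = 26
Perimeter = 29 + 13 + 8 + 26 = 76.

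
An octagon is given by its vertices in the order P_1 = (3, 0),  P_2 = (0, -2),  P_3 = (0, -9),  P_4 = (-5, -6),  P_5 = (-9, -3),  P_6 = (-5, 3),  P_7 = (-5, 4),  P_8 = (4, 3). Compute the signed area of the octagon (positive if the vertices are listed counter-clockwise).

-88.5

Apply the shoelace formula: 2A = Σ (x_i·y_{i+1} − x_{i+1}·y_i), indices taken mod 8.
P_1→P_2: (3)(-2) − (0)(0) = -6
P_2→P_3: (0)(-9) − (0)(-2) = 0
P_3→P_4: (0)(-6) − (-5)(-9) = -45
P_4→P_5: (-5)(-3) − (-9)(-6) = -39
P_5→P_6: (-9)(3) − (-5)(-3) = -42
P_6→P_7: (-5)(4) − (-5)(3) = -5
P_7→P_8: (-5)(3) − (4)(4) = -31
P_8→P_1: (4)(0) − (3)(3) = -9
Σ = -177
Signed area = Σ/2 = -88.5 (negative ⇒ clockwise traversal).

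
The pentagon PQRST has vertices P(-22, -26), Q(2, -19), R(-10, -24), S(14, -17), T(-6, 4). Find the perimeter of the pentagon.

|PQ| = √((24)² + (7)²) = √625 = 25
|QR| = √((-12)² + (-5)²) = √169 = 13
|RS| = √((24)² + (7)²) = √625 = 25
|ST| = √((-20)² + (21)²) = √841 = 29
|TP| = √((-16)² + (-30)²) = √1156 = 34
Perimeter = 25 + 13 + 25 + 29 + 34 = 126.

126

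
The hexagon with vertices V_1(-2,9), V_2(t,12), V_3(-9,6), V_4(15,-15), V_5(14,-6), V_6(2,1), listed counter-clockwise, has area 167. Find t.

-13

The doubled signed area Σ (x_i y_{i+1} − x_{i+1} y_i) is linear in t.
With t=0 it equals 295; the coefficient of t is -3 (from the two edges through V_2).
So -3·t + 295 = 2·167 = 334 ⇒ t = -13.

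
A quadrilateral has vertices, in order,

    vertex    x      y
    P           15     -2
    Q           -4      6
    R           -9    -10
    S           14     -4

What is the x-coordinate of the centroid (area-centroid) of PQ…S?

Apply the surveyor's formula. First the cross-terms c_i = x_i·y_{i+1} − x_{i+1}·y_i:
  82, 94, 176, 32  ⇒  2A = 384, A = 192.
Then Σ (x_i + x_{i+1})·c_i = 1488, so x̄ = 1488 / (6·192) = 31/24.

31/24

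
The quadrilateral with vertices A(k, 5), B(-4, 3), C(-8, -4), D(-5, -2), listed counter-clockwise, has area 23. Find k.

3

Write out the shoelace sum; only the two edges meeting at A involve k:
2·Area = [((-5)·5 − k·(-2)) + (k·3 − (-4)·5)] + 36
       = 5·k + 31 = 46
⇒ k = 3.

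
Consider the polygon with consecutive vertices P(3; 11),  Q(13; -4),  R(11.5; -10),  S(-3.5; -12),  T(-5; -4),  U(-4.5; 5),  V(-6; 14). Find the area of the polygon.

321

Apply the shoelace formula: 2A = Σ (x_i·y_{i+1} − x_{i+1}·y_i), indices taken mod 7.
Cross-terms: -155, -84, -173, -46, -43, -33, -108  ⇒  Σ = -642
Area = |Σ|/2 = 321.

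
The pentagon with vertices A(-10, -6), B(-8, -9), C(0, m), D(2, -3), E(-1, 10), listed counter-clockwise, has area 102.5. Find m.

-4

Write out the shoelace sum; only the two edges meeting at C involve m:
2·Area = [((-8)·m − 0·(-9)) + (0·(-3) − 2·m)] + 165
       = -10·m + 165 = 205
⇒ m = -4.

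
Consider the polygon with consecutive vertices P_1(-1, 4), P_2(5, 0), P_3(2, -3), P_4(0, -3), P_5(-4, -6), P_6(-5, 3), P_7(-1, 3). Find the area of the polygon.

Σ = (-20) + (-15) + (-6) + (-12) + (-42) + (-12) + (-1) = -108
Area = |Σ|/2 = 54.

54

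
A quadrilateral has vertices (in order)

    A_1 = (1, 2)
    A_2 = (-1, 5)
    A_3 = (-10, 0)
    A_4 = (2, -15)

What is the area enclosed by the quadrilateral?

113

Apply the surveyor's formula: 2A = Σ (x_i·y_{i+1} − x_{i+1}·y_i), indices taken mod 4.
A_1→A_2: (1)(5) − (-1)(2) = 7
A_2→A_3: (-1)(0) − (-10)(5) = 50
A_3→A_4: (-10)(-15) − (2)(0) = 150
A_4→A_1: (2)(2) − (1)(-15) = 19
Σ = 226
Area = |Σ|/2 = 113.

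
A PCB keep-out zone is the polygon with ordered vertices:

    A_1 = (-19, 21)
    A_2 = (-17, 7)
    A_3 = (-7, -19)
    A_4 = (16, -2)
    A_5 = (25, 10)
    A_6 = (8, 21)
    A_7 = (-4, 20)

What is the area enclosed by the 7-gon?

1054.5

Apply Gauss's area formula: 2A = Σ (x_i·y_{i+1} − x_{i+1}·y_i), indices taken mod 7.
Σ = (224) + (372) + (318) + (210) + (445) + (244) + (296) = 2109
Area = |Σ|/2 = 1054.5.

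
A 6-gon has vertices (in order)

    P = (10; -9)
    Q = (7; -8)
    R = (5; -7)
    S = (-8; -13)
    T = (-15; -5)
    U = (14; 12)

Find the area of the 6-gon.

329

Apply the surveyor's formula: 2A = Σ (x_i·y_{i+1} − x_{i+1}·y_i), indices taken mod 6.
P→Q: (10)(-8) − (7)(-9) = -17
Q→R: (7)(-7) − (5)(-8) = -9
R→S: (5)(-13) − (-8)(-7) = -121
S→T: (-8)(-5) − (-15)(-13) = -155
T→U: (-15)(12) − (14)(-5) = -110
U→P: (14)(-9) − (10)(12) = -246
Σ = -658
Area = |Σ|/2 = 329.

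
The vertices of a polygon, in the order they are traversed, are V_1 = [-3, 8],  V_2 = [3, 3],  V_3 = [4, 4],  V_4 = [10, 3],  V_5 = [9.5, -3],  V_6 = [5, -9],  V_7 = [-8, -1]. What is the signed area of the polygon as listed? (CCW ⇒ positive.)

-167

Apply Gauss's area formula: 2A = Σ (x_i·y_{i+1} − x_{i+1}·y_i), indices taken mod 7.
Cross-terms: -33, 0, -28, -58.5, -70.5, -77, -67  ⇒  Σ = -334
Signed area = Σ/2 = -167 (negative ⇒ clockwise traversal).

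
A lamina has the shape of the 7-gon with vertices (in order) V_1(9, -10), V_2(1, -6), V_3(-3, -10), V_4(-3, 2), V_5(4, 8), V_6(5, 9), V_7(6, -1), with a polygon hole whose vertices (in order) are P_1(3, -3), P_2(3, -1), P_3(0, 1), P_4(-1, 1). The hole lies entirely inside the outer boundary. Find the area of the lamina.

Outer boundary:
Apply the shoelace (surveyor's) formula: 2A = Σ (x_i·y_{i+1} − x_{i+1}·y_i), indices taken mod 7.
Cross-terms: -44, -28, -36, -32, -4, -59, -51  ⇒  Σ = -254
Area = |Σ|/2 = 127.
Hole:
Apply Gauss's area formula: 2A = Σ (x_i·y_{i+1} − x_{i+1}·y_i), indices taken mod 4.
Cross-terms: 6, 3, 1, 0  ⇒  Σ = 10
Area = |Σ|/2 = 5.
Net area = 127 − 5 = 122.

122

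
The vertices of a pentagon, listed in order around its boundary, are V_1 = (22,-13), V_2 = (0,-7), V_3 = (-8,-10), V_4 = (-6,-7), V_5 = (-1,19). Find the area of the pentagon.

Σ = (-154) + (-56) + (-4) + (-121) + (-405) = -740
Area = |Σ|/2 = 370.

370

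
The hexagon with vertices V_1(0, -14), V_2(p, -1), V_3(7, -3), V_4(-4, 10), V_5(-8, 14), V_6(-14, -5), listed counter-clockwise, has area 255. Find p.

Write out the shoelace sum; only the two edges meeting at V_2 involve p:
2·Area = [(0·(-1) − p·(-14)) + (p·(-3) − 7·(-1))] + 514
       = 11·p + 521 = 510
⇒ p = -1.

-1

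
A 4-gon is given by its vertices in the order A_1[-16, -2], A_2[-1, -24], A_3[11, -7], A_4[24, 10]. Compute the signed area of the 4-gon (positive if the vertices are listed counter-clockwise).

521.5

Apply the shoelace formula: 2A = Σ (x_i·y_{i+1} − x_{i+1}·y_i), indices taken mod 4.
Cross-terms: 382, 271, 278, 112  ⇒  Σ = 1043
Signed area = Σ/2 = 521.5 (positive ⇒ counter-clockwise traversal).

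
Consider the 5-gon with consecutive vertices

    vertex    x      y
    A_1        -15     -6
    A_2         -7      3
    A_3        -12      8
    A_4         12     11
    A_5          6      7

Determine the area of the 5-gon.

124

Apply the shoelace (surveyor's) formula: 2A = Σ (x_i·y_{i+1} − x_{i+1}·y_i), indices taken mod 5.
Σ = (-87) + (-20) + (-228) + (18) + (69) = -248
Area = |Σ|/2 = 124.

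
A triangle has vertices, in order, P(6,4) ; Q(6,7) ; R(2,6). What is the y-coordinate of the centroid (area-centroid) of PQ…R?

Apply Gauss's area formula. First the cross-terms c_i = x_i·y_{i+1} − x_{i+1}·y_i:
  18, 22, -28  ⇒  2A = 12, A = 6.
Then Σ (y_i + y_{i+1})·c_i = 204, so ȳ = 204 / (6·6) = 17/3.

17/3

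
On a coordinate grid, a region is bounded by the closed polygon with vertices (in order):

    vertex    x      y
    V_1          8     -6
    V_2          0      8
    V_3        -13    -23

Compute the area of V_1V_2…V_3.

215

Apply the shoelace formula: 2A = Σ (x_i·y_{i+1} − x_{i+1}·y_i), indices taken mod 3.
V_1→V_2: (8)(8) − (0)(-6) = 64
V_2→V_3: (0)(-23) − (-13)(8) = 104
V_3→V_1: (-13)(-6) − (8)(-23) = 262
Σ = 430
Area = |Σ|/2 = 215.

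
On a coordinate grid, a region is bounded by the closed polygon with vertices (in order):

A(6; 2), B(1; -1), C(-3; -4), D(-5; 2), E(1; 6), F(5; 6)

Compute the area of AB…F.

Cross-terms: -8, -7, -26, -32, -24, -26  ⇒  Σ = -123
Area = |Σ|/2 = 61.5.

61.5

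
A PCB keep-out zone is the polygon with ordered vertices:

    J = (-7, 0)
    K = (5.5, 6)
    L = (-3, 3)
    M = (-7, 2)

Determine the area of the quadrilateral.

10.75

Apply the surveyor's formula: 2A = Σ (x_i·y_{i+1} − x_{i+1}·y_i), indices taken mod 4.
Σ = (-42) + (34.5) + (15) + (14) = 21.5
Area = |Σ|/2 = 10.75.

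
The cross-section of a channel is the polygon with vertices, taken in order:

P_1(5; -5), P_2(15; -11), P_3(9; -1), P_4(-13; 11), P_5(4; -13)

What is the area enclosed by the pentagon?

180

Apply the surveyor's formula: 2A = Σ (x_i·y_{i+1} − x_{i+1}·y_i), indices taken mod 5.
Cross-terms: 20, 84, 86, 125, 45  ⇒  Σ = 360
Area = |Σ|/2 = 180.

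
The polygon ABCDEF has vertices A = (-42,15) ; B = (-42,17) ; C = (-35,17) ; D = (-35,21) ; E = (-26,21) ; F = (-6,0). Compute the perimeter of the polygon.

|AB| = √((0)² + (2)²) = √4 = 2
|BC| = √((7)² + (0)²) = √49 = 7
|CD| = √((0)² + (4)²) = √16 = 4
|DE| = √((9)² + (0)²) = √81 = 9
|EF| = √((20)² + (-21)²) = √841 = 29
|FA| = √((-36)² + (15)²) = √1521 = 39
Perimeter = 2 + 7 + 4 + 9 + 29 + 39 = 90.

90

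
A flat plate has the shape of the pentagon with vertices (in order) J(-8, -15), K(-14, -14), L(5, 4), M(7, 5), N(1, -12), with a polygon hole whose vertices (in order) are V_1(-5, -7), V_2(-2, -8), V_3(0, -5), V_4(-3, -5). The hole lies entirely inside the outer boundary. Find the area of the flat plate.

Outer boundary:
Apply the shoelace (surveyor's) formula: 2A = Σ (x_i·y_{i+1} − x_{i+1}·y_i), indices taken mod 5.
Σ = (-98) + (14) + (-3) + (-89) + (-111) = -287
Area = |Σ|/2 = 143.5.
Hole:
Apply the shoelace formula: 2A = Σ (x_i·y_{i+1} − x_{i+1}·y_i), indices taken mod 4.
Σ = (26) + (10) + (-15) + (-4) = 17
Area = |Σ|/2 = 8.5.
Net area = 143.5 − 8.5 = 135.

135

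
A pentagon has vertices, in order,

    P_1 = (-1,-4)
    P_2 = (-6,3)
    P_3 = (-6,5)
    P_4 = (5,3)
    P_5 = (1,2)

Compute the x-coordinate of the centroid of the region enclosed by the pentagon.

Apply the surveyor's formula. First the cross-terms c_i = x_i·y_{i+1} − x_{i+1}·y_i:
  -27, -12, -43, 7, -2  ⇒  2A = -77, A = -38.5.
Then Σ (x_i + x_{i+1})·c_i = 418, so x̄ = 418 / (6·(-38.5)) = -38/21.

-38/21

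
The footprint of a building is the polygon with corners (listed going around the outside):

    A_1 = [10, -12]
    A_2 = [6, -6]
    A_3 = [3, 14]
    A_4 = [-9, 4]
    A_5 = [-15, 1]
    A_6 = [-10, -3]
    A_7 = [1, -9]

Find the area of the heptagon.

Σ = (12) + (102) + (138) + (51) + (55) + (93) + (78) = 529
Area = |Σ|/2 = 264.5.

264.5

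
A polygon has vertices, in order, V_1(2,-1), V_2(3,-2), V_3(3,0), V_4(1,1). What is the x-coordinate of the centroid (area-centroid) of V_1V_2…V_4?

34/15

Apply the shoelace formula. First the cross-terms c_i = x_i·y_{i+1} − x_{i+1}·y_i:
  -1, 6, 3, -3  ⇒  2A = 5, A = 2.5.
Then Σ (x_i + x_{i+1})·c_i = 34, so x̄ = 34 / (6·2.5) = 34/15.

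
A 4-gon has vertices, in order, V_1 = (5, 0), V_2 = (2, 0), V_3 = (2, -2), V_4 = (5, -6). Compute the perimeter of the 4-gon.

|V_1V_2| = √((-3)² + (0)²) = √9 = 3
|V_2V_3| = √((0)² + (-2)²) = √4 = 2
|V_3V_4| = √((3)² + (-4)²) = √25 = 5
|V_4V_1| = √((0)² + (6)²) = √36 = 6
Perimeter = 3 + 2 + 5 + 6 = 16.

16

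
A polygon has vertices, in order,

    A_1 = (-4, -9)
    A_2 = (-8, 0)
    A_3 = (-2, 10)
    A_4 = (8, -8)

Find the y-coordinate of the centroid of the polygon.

Apply the shoelace (surveyor's) formula. First the cross-terms c_i = x_i·y_{i+1} − x_{i+1}·y_i:
  -72, -80, -64, -104  ⇒  2A = -320, A = -160.
Then Σ (y_i + y_{i+1})·c_i = 1488, so ȳ = 1488 / (6·(-160)) = -1.55.

-1.55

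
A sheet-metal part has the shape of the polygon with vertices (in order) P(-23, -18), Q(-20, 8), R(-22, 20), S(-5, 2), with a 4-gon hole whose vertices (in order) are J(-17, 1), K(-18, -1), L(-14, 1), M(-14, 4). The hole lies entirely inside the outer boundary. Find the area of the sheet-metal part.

Outer boundary:
Σ = (-544) + (-224) + (56) + (136) = -576
Area = |Σ|/2 = 288.
Hole:
Apply the surveyor's formula: 2A = Σ (x_i·y_{i+1} − x_{i+1}·y_i), indices taken mod 4.
Σ = (35) + (-32) + (-42) + (54) = 15
Area = |Σ|/2 = 7.5.
Net area = 288 − 7.5 = 280.5.

280.5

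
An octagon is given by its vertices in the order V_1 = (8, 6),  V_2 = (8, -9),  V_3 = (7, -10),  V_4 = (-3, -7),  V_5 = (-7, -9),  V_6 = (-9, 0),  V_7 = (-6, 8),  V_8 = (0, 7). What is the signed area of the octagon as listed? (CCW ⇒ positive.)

V_1→V_2: (8)(-9) − (8)(6) = -120
V_2→V_3: (8)(-10) − (7)(-9) = -17
V_3→V_4: (7)(-7) − (-3)(-10) = -79
V_4→V_5: (-3)(-9) − (-7)(-7) = -22
V_5→V_6: (-7)(0) − (-9)(-9) = -81
V_6→V_7: (-9)(8) − (-6)(0) = -72
V_7→V_8: (-6)(7) − (0)(8) = -42
V_8→V_1: (0)(6) − (8)(7) = -56
Σ = -489
Signed area = Σ/2 = -244.5 (negative ⇒ clockwise traversal).

-244.5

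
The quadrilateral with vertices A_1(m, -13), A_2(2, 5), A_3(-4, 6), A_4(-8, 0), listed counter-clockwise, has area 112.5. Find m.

3

The doubled signed area Σ (x_i y_{i+1} − x_{i+1} y_i) is linear in m.
With m=0 it equals 210; the coefficient of m is 5 (from the two edges through A_1).
So 5·m + 210 = 2·112.5 = 225 ⇒ m = 3.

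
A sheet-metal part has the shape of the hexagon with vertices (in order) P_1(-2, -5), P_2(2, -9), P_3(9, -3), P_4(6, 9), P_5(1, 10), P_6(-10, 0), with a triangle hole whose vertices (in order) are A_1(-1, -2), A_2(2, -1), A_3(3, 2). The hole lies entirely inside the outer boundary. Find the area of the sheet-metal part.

Outer boundary:
Σ = (28) + (75) + (99) + (51) + (100) + (50) = 403
Area = |Σ|/2 = 201.5.
Hole:
Apply the shoelace formula: 2A = Σ (x_i·y_{i+1} − x_{i+1}·y_i), indices taken mod 3.
A_1→A_2: (-1)(-1) − (2)(-2) = 5
A_2→A_3: (2)(2) − (3)(-1) = 7
A_3→A_1: (3)(-2) − (-1)(2) = -4
Σ = 8
Area = |Σ|/2 = 4.
Net area = 201.5 − 4 = 197.5.

197.5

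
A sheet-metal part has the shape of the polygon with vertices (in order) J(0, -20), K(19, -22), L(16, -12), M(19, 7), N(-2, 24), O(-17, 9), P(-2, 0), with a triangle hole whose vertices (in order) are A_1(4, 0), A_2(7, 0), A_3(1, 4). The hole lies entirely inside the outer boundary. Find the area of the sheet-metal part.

875

Outer boundary:
J→K: (0)(-22) − (19)(-20) = 380
K→L: (19)(-12) − (16)(-22) = 124
L→M: (16)(7) − (19)(-12) = 340
M→N: (19)(24) − (-2)(7) = 470
N→O: (-2)(9) − (-17)(24) = 390
O→P: (-17)(0) − (-2)(9) = 18
P→J: (-2)(-20) − (0)(0) = 40
Σ = 1762
Area = |Σ|/2 = 881.
Hole:
Apply the shoelace formula: 2A = Σ (x_i·y_{i+1} − x_{i+1}·y_i), indices taken mod 3.
Σ = (0) + (28) + (-16) = 12
Area = |Σ|/2 = 6.
Net area = 881 − 6 = 875.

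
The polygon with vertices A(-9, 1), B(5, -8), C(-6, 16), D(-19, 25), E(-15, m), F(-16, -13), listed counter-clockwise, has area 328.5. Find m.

11

The doubled signed area Σ (x_i y_{i+1} − x_{i+1} y_i) is linear in m.
With m=0 it equals 690; the coefficient of m is -3 (from the two edges through E).
So -3·m + 690 = 2·328.5 = 657 ⇒ m = 11.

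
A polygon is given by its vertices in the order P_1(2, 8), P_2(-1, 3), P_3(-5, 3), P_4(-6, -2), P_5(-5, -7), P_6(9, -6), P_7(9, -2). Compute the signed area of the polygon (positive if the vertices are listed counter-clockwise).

Apply the surveyor's formula: 2A = Σ (x_i·y_{i+1} − x_{i+1}·y_i), indices taken mod 7.
Σ = (14) + (12) + (28) + (32) + (93) + (36) + (76) = 291
Signed area = Σ/2 = 145.5 (positive ⇒ counter-clockwise traversal).

145.5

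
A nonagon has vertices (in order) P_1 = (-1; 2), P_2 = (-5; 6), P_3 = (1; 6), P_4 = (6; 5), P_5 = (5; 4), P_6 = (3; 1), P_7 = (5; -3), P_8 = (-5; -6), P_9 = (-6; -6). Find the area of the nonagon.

Σ = (4) + (-36) + (-31) + (-1) + (-7) + (-14) + (-45) + (-6) + (-18) = -154
Area = |Σ|/2 = 77.

77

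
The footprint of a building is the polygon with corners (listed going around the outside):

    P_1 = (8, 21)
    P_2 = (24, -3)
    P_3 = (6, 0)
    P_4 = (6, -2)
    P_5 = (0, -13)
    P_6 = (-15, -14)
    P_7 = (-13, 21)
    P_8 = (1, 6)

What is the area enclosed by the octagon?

Apply the surveyor's formula: 2A = Σ (x_i·y_{i+1} − x_{i+1}·y_i), indices taken mod 8.
Σ = (-528) + (18) + (-12) + (-78) + (-195) + (-497) + (-99) + (-27) = -1418
Area = |Σ|/2 = 709.

709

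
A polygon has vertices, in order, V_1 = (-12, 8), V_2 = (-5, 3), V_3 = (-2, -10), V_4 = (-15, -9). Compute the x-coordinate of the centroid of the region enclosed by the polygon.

-397/45

Apply the surveyor's formula. First the cross-terms c_i = x_i·y_{i+1} − x_{i+1}·y_i:
  4, 56, -132, -228  ⇒  2A = -300, A = -150.
Then Σ (x_i + x_{i+1})·c_i = 7940, so x̄ = 7940 / (6·(-150)) = -397/45.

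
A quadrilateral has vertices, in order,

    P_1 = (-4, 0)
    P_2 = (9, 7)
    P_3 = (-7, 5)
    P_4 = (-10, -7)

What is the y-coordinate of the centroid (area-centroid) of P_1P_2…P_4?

Apply the shoelace (surveyor's) formula. First the cross-terms c_i = x_i·y_{i+1} − x_{i+1}·y_i:
  -28, 94, 99, -28  ⇒  2A = 137, A = 68.5.
Then Σ (y_i + y_{i+1})·c_i = 930, so ȳ = 930 / (6·68.5) = 310/137.

310/137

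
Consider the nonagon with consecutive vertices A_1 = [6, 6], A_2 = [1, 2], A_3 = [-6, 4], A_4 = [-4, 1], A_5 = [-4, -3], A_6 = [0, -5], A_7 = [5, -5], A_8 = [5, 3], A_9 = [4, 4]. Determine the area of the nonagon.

Cross-terms: 6, 16, 10, 16, 20, 25, 40, 8, 0  ⇒  Σ = 141
Area = |Σ|/2 = 70.5.

70.5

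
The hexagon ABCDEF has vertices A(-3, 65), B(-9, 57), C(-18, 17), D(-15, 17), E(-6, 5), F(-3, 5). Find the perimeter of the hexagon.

132

|AB| = √((-6)² + (-8)²) = √100 = 10
|BC| = √((-9)² + (-40)²) = √1681 = 41
|CD| = √((3)² + (0)²) = √9 = 3
|DE| = √((9)² + (-12)²) = √225 = 15
|EF| = √((3)² + (0)²) = √9 = 3
|FA| = √((0)² + (60)²) = √3600 = 60
Perimeter = 10 + 41 + 3 + 15 + 3 + 60 = 132.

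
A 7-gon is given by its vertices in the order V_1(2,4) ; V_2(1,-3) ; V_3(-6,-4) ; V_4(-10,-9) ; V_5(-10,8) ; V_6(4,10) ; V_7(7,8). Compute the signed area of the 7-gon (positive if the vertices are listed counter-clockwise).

-173

Apply the surveyor's formula: 2A = Σ (x_i·y_{i+1} − x_{i+1}·y_i), indices taken mod 7.
Cross-terms: -10, -22, 14, -170, -132, -38, 12  ⇒  Σ = -346
Signed area = Σ/2 = -173 (negative ⇒ clockwise traversal).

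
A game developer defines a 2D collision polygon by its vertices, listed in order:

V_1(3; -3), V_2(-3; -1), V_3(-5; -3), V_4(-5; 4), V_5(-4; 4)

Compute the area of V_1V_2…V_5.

Apply Gauss's area formula: 2A = Σ (x_i·y_{i+1} − x_{i+1}·y_i), indices taken mod 5.
Cross-terms: -12, 4, -35, -4, 0  ⇒  Σ = -47
Area = |Σ|/2 = 23.5.

23.5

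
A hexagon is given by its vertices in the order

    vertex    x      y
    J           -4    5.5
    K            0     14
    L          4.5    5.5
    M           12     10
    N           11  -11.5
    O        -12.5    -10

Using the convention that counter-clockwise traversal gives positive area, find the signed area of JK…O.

-375.25

Σ = (-56) + (-63) + (-21) + (-248) + (-253.75) + (-108.75) = -750.5
Signed area = Σ/2 = -375.25 (negative ⇒ clockwise traversal).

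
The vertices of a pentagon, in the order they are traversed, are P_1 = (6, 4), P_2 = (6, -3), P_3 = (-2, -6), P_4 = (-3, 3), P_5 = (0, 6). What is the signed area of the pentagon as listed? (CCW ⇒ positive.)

Apply the shoelace formula: 2A = Σ (x_i·y_{i+1} − x_{i+1}·y_i), indices taken mod 5.
Σ = (-42) + (-42) + (-24) + (-18) + (-36) = -162
Signed area = Σ/2 = -81 (negative ⇒ clockwise traversal).

-81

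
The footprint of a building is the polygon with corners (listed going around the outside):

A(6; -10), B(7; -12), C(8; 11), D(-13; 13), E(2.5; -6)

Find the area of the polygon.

Apply the shoelace (surveyor's) formula: 2A = Σ (x_i·y_{i+1} − x_{i+1}·y_i), indices taken mod 5.
Cross-terms: -2, 173, 247, 45.5, 11  ⇒  Σ = 474.5
Area = |Σ|/2 = 237.25.

237.25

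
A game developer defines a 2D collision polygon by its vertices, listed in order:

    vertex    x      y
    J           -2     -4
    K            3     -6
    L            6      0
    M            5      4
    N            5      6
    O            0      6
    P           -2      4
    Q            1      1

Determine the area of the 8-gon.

Apply the surveyor's formula: 2A = Σ (x_i·y_{i+1} − x_{i+1}·y_i), indices taken mod 8.
Cross-terms: 24, 36, 24, 10, 30, 12, -6, -2  ⇒  Σ = 128
Area = |Σ|/2 = 64.

64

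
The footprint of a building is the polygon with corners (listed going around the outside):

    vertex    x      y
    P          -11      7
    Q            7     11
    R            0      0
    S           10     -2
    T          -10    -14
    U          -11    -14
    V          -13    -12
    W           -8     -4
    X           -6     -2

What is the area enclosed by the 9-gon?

Apply the shoelace (surveyor's) formula: 2A = Σ (x_i·y_{i+1} − x_{i+1}·y_i), indices taken mod 9.
Σ = (-170) + (0) + (0) + (-160) + (-14) + (-50) + (-44) + (-8) + (-64) = -510
Area = |Σ|/2 = 255.

255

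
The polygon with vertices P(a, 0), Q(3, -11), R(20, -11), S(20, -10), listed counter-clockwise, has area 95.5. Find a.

The doubled signed area Σ (x_i y_{i+1} − x_{i+1} y_i) is linear in a.
With a=0 it equals 207; the coefficient of a is -1 (from the two edges through P).
So -1·a + 207 = 2·95.5 = 191 ⇒ a = 16.

16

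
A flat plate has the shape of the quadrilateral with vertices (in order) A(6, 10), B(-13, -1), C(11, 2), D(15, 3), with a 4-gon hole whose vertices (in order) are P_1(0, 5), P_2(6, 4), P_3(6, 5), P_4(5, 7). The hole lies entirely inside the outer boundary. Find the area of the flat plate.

Outer boundary:
Apply the shoelace formula: 2A = Σ (x_i·y_{i+1} − x_{i+1}·y_i), indices taken mod 4.
Σ = (124) + (-15) + (3) + (132) = 244
Area = |Σ|/2 = 122.
Hole:
Σ = (-30) + (6) + (17) + (25) = 18
Area = |Σ|/2 = 9.
Net area = 122 − 9 = 113.

113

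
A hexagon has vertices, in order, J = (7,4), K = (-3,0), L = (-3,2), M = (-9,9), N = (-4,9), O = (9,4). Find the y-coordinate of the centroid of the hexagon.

Apply the shoelace formula. First the cross-terms c_i = x_i·y_{i+1} − x_{i+1}·y_i:
  12, -6, -9, -45, -97, 8  ⇒  2A = -137, A = -68.5.
Then Σ (y_i + y_{i+1})·c_i = -2070, so ȳ = -2070 / (6·(-68.5)) = 690/137.

690/137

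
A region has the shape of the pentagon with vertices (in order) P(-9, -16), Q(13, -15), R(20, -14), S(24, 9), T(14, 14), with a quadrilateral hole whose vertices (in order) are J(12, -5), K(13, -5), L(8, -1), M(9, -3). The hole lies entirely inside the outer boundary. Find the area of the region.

Outer boundary:
P→Q: (-9)(-15) − (13)(-16) = 343
Q→R: (13)(-14) − (20)(-15) = 118
R→S: (20)(9) − (24)(-14) = 516
S→T: (24)(14) − (14)(9) = 210
T→P: (14)(-16) − (-9)(14) = -98
Σ = 1089
Area = |Σ|/2 = 544.5.
Hole:
Apply Gauss's area formula: 2A = Σ (x_i·y_{i+1} − x_{i+1}·y_i), indices taken mod 4.
Σ = (5) + (27) + (-15) + (-9) = 8
Area = |Σ|/2 = 4.
Net area = 544.5 − 4 = 540.5.

540.5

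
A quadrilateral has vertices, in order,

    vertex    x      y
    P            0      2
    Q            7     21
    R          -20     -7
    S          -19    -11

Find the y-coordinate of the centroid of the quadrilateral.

608/203

Apply the shoelace (surveyor's) formula. First the cross-terms c_i = x_i·y_{i+1} − x_{i+1}·y_i:
  -14, 371, 87, -38  ⇒  2A = 406, A = 203.
Then Σ (y_i + y_{i+1})·c_i = 3648, so ȳ = 3648 / (6·203) = 608/203.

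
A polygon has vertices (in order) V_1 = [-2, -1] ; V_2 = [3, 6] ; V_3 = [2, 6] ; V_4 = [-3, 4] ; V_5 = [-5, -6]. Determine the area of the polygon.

Σ = (-9) + (6) + (26) + (38) + (-7) = 54
Area = |Σ|/2 = 27.

27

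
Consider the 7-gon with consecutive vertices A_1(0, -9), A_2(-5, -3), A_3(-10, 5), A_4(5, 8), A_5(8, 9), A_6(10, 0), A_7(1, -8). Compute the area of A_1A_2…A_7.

Apply the shoelace (surveyor's) formula: 2A = Σ (x_i·y_{i+1} − x_{i+1}·y_i), indices taken mod 7.
Σ = (-45) + (-55) + (-105) + (-19) + (-90) + (-80) + (-9) = -403
Area = |Σ|/2 = 201.5.

201.5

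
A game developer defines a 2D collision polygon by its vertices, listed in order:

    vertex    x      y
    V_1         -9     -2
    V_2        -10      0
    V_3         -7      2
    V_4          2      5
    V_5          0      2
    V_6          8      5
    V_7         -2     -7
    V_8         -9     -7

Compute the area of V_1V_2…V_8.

Apply the shoelace (surveyor's) formula: 2A = Σ (x_i·y_{i+1} − x_{i+1}·y_i), indices taken mod 8.
Σ = (-20) + (-20) + (-39) + (4) + (-16) + (-46) + (-49) + (-45) = -231
Area = |Σ|/2 = 115.5.

115.5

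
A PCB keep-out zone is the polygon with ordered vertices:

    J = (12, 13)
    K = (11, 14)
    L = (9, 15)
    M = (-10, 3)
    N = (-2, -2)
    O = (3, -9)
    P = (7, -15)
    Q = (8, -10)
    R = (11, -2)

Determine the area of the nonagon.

Apply the surveyor's formula: 2A = Σ (x_i·y_{i+1} − x_{i+1}·y_i), indices taken mod 9.
Σ = (25) + (39) + (177) + (26) + (24) + (18) + (50) + (94) + (167) = 620
Area = |Σ|/2 = 310.

310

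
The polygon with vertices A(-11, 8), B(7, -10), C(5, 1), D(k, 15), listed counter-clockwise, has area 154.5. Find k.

-6

The doubled signed area Σ (x_i y_{i+1} − x_{i+1} y_i) is linear in k.
With k=0 it equals 351; the coefficient of k is 7 (from the two edges through D).
So 7·k + 351 = 2·154.5 = 309 ⇒ k = -6.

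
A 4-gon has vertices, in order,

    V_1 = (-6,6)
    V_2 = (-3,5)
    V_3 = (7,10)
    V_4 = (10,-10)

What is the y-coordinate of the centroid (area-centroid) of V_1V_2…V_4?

369/247

Apply Gauss's area formula. First the cross-terms c_i = x_i·y_{i+1} − x_{i+1}·y_i:
  -12, -65, -170, 0  ⇒  2A = -247, A = -123.5.
Then Σ (y_i + y_{i+1})·c_i = -1107, so ȳ = -1107 / (6·(-123.5)) = 369/247.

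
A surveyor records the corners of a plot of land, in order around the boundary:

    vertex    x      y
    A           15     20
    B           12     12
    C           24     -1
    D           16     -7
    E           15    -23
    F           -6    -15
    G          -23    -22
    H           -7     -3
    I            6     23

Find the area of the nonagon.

Apply the shoelace formula: 2A = Σ (x_i·y_{i+1} − x_{i+1}·y_i), indices taken mod 9.
Σ = (-60) + (-300) + (-152) + (-263) + (-363) + (-213) + (-85) + (-143) + (-225) = -1804
Area = |Σ|/2 = 902.

902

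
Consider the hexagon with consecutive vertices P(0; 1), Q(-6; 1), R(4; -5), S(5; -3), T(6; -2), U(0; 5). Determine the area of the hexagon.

Cross-terms: 6, 26, 13, 8, 30, 0  ⇒  Σ = 83
Area = |Σ|/2 = 41.5.

41.5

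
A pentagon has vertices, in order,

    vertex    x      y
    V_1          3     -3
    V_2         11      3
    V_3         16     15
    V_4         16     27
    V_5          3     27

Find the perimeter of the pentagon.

78

|V_1V_2| = √((8)² + (6)²) = √100 = 10
|V_2V_3| = √((5)² + (12)²) = √169 = 13
|V_3V_4| = √((0)² + (12)²) = √144 = 12
|V_4V_5| = √((-13)² + (0)²) = √169 = 13
|V_5V_1| = √((0)² + (-30)²) = √900 = 30
Perimeter = 10 + 13 + 12 + 13 + 30 = 78.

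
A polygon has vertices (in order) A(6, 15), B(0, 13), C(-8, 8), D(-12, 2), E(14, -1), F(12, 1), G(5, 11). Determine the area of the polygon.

204

Apply the shoelace (surveyor's) formula: 2A = Σ (x_i·y_{i+1} − x_{i+1}·y_i), indices taken mod 7.
Cross-terms: 78, 104, 80, -16, 26, 127, 9  ⇒  Σ = 408
Area = |Σ|/2 = 204.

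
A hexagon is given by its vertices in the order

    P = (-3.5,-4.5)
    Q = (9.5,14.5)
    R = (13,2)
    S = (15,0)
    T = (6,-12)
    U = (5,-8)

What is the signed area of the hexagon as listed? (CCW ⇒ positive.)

Apply the shoelace formula: 2A = Σ (x_i·y_{i+1} − x_{i+1}·y_i), indices taken mod 6.
Cross-terms: -8, -169.5, -30, -180, 12, -50.5  ⇒  Σ = -426
Signed area = Σ/2 = -213 (negative ⇒ clockwise traversal).

-213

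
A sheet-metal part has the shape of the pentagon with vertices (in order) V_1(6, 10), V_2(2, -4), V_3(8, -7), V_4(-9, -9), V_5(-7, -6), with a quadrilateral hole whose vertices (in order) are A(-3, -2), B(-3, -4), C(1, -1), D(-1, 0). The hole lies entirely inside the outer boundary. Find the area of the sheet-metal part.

Outer boundary:
Apply the shoelace formula: 2A = Σ (x_i·y_{i+1} − x_{i+1}·y_i), indices taken mod 5.
Σ = (-44) + (18) + (-135) + (-9) + (-34) = -204
Area = |Σ|/2 = 102.
Hole:
Apply the surveyor's formula: 2A = Σ (x_i·y_{i+1} − x_{i+1}·y_i), indices taken mod 4.
Σ = (6) + (7) + (-1) + (2) = 14
Area = |Σ|/2 = 7.
Net area = 102 − 7 = 95.

95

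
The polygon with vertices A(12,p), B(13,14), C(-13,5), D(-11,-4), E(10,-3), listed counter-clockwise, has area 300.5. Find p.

Write out the shoelace sum; only the two edges meeting at A involve p:
2·Area = [(10·p − 12·(-3)) + (12·14 − 13·p)] + 427
       = -3·p + 631 = 601
⇒ p = 10.

10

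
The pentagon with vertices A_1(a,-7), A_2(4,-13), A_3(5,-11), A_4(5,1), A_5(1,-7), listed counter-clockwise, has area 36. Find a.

-1

The doubled signed area Σ (x_i y_{i+1} − x_{i+1} y_i) is linear in a.
With a=0 it equals 66; the coefficient of a is -6 (from the two edges through A_1).
So -6·a + 66 = 2·36 = 72 ⇒ a = -1.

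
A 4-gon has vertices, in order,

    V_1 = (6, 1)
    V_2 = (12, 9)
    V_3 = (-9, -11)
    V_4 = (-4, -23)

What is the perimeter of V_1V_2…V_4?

|V_1V_2| = √((6)² + (8)²) = √100 = 10
|V_2V_3| = √((-21)² + (-20)²) = √841 = 29
|V_3V_4| = √((5)² + (-12)²) = √169 = 13
|V_4V_1| = √((10)² + (24)²) = √676 = 26
Perimeter = 10 + 29 + 13 + 26 = 78.

78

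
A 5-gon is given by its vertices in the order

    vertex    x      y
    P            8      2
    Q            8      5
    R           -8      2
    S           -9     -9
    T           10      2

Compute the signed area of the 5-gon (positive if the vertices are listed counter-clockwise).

Apply the shoelace (surveyor's) formula: 2A = Σ (x_i·y_{i+1} − x_{i+1}·y_i), indices taken mod 5.
Cross-terms: 24, 56, 90, 72, 4  ⇒  Σ = 246
Signed area = Σ/2 = 123 (positive ⇒ counter-clockwise traversal).

123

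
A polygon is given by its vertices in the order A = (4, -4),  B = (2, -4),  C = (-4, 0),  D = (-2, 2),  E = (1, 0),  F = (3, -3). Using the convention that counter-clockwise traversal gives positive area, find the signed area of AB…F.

-18.5

Apply the shoelace formula: 2A = Σ (x_i·y_{i+1} − x_{i+1}·y_i), indices taken mod 6.
Σ = (-8) + (-16) + (-8) + (-2) + (-3) + (0) = -37
Signed area = Σ/2 = -18.5 (negative ⇒ clockwise traversal).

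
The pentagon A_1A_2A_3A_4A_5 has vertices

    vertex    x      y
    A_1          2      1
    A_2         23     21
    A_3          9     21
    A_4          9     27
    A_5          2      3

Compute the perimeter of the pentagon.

|A_1A_2| = √((21)² + (20)²) = √841 = 29
|A_2A_3| = √((-14)² + (0)²) = √196 = 14
|A_3A_4| = √((0)² + (6)²) = √36 = 6
|A_4A_5| = √((-7)² + (-24)²) = √625 = 25
|A_5A_1| = √((0)² + (-2)²) = √4 = 2
Perimeter = 29 + 14 + 6 + 25 + 2 = 76.

76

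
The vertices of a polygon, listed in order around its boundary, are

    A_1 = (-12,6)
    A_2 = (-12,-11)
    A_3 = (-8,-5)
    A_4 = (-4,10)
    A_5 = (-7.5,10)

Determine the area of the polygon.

Apply the surveyor's formula: 2A = Σ (x_i·y_{i+1} − x_{i+1}·y_i), indices taken mod 5.
A_1→A_2: (-12)(-11) − (-12)(6) = 204
A_2→A_3: (-12)(-5) − (-8)(-11) = -28
A_3→A_4: (-8)(10) − (-4)(-5) = -100
A_4→A_5: (-4)(10) − (-7.5)(10) = 35
A_5→A_1: (-7.5)(6) − (-12)(10) = 75
Σ = 186
Area = |Σ|/2 = 93.

93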